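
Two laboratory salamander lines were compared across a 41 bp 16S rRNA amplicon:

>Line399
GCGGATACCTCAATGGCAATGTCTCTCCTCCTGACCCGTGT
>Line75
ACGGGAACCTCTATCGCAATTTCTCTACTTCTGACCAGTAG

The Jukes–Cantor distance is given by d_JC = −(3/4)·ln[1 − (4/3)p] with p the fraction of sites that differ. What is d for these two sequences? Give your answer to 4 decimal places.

0.3321

Mismatches occur at site 1 (G→A), site 5 (A→G), site 6 (T→A), site 12 (A→T), site 15 (G→C), site 21 (G→T), site 27 (C→A), site 30 (C→T), site 37 (C→A), site 40 (G→A), site 41 (T→G).
p = 11/41 = 0.268293.
d = −0.75 · ln(1 − (4/3)·0.268293) = −0.75 · ln(0.642276) = −0.75 · (-0.442737) = 0.3321.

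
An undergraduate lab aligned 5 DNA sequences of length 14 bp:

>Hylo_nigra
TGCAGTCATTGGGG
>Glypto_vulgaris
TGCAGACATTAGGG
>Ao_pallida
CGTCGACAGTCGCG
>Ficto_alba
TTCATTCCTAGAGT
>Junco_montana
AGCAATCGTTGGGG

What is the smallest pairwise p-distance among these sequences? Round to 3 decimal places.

0.143

Pairwise Hamming distances:
  Hylo_nigra vs Glypto_vulgaris: 2
  Hylo_nigra vs Ao_pallida: 7
  Hylo_nigra vs Ficto_alba: 6
  Hylo_nigra vs Junco_montana: 3
  Glypto_vulgaris vs Ao_pallida: 6
  Glypto_vulgaris vs Ficto_alba: 8
  Glypto_vulgaris vs Junco_montana: 5
  Ao_pallida vs Ficto_alba: 13
  Ao_pallida vs Junco_montana: 9
  Ficto_alba vs Junco_montana: 7
The smallest is 2 mismatches, between Hylo_nigra and Glypto_vulgaris; p = 2/14 = 0.143.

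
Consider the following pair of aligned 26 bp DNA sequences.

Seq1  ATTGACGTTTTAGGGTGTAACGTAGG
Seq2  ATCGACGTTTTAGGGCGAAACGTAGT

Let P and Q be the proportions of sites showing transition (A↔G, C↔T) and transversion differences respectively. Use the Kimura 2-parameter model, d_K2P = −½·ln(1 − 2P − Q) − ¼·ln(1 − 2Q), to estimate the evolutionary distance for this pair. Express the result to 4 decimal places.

0.1729

The sequences differ at positions 3 (T/C, transition), 16 (T/C, transition), 18 (T/A, transversion), 26 (G/T, transversion).
Of the 4 differences, 2 transitions and 2 transversions over 26 sites: P = 2/26 = 0.076923, Q = 2/26 = 0.076923.
d = −0.5·ln(0.769231) − 0.25·ln(0.846154) = −0.5·(-0.262364) − 0.25·(-0.167054) = 0.1729.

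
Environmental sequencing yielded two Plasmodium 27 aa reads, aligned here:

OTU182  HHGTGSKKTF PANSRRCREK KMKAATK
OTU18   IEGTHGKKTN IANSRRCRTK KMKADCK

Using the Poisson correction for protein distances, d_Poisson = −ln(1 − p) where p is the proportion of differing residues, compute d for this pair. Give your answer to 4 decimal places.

0.4055

Mismatches occur at site 1 (H↔I), site 2 (H↔E), site 5 (G↔H), site 6 (S↔G), site 10 (F↔N), site 11 (P↔I), site 19 (E↔T), site 25 (A↔D), site 26 (T↔C).
p = 9/27 = 0.333333.
d = −ln(1 − 0.333333) = −ln(0.666667) = 0.4055.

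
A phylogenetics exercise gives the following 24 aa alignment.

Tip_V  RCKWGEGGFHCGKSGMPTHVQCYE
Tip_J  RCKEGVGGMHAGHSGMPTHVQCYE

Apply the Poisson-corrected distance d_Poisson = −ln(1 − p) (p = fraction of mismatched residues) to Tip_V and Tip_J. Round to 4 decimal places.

0.2336

Mismatches occur at site 4 (W↔E), site 6 (E↔V), site 9 (F↔M), site 11 (C↔A), site 13 (K↔H).
p = 5/24 = 0.208333.
d = −ln(1 − 0.208333) = −ln(0.791667) = 0.2336.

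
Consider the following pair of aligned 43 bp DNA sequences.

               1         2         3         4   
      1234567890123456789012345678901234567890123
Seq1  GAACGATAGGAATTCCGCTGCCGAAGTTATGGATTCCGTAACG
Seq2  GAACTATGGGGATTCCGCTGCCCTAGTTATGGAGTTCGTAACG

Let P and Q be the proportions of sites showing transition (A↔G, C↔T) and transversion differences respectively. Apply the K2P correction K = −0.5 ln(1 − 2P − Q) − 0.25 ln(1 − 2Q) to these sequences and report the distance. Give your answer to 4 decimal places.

The sequences differ at positions 5 (G/T, transversion), 8 (A/G, transition), 11 (A/G, transition), 23 (G/C, transversion), 24 (A/T, transversion), 34 (T/G, transversion), 36 (C/T, transition).
Of the 7 differences, 3 transitions and 4 transversions over 43 sites: P = 3/43 = 0.069767, Q = 4/43 = 0.093023.
d = −0.5·ln(0.767443) − 0.25·ln(0.813954) = −0.5·(-0.264691) − 0.25·(-0.205851) = 0.1838.

0.1838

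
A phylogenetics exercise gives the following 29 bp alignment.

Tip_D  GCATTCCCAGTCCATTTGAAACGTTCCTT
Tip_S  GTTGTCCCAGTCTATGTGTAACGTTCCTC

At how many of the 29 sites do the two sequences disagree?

Mismatches occur at site 2 (C↔T), site 3 (A↔T), site 4 (T↔G), site 13 (C↔T), site 16 (T↔G), site 19 (A↔T), site 29 (T↔C).
That gives 7 mismatches out of 29 aligned sites, so the Hamming distance is 7.

7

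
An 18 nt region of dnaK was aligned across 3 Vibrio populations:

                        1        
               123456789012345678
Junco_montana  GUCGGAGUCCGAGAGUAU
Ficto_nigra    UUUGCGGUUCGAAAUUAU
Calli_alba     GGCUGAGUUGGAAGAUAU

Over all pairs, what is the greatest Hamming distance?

9

Pairwise Hamming distances:
  Junco_montana vs Ficto_nigra: 7
  Junco_montana vs Calli_alba: 7
  Ficto_nigra vs Calli_alba: 9
The largest is 9, between Ficto_nigra and Calli_alba.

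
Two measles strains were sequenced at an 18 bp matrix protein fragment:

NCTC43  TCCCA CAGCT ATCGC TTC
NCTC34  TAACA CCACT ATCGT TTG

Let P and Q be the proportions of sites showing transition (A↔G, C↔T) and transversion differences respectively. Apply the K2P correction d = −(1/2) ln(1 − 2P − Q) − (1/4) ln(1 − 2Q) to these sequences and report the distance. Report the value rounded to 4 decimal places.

Differing sites — 2:C/A (Tv); 3:C/A (Tv); 7:A/C (Tv); 8:G/A (Ti); 15:C/T (Ti); 18:C/G (Tv).
Of the 6 differences, 2 transitions and 4 transversions over 18 sites: P = 2/18 = 0.111111, Q = 4/18 = 0.222222.
d = −0.5·ln(0.555556) − 0.25·ln(0.555556) = −0.5·(-0.587786) − 0.25·(-0.587786) = 0.4408.

0.4408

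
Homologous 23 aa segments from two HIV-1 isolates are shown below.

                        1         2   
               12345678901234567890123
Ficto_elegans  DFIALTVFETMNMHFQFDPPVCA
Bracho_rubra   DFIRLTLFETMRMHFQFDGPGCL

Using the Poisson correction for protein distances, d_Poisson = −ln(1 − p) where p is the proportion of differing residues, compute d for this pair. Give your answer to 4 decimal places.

Differing sites — 4:A/R; 7:V/L; 12:N/R; 19:P/G; 21:V/G; 23:A/L.
p = 6/23 = 0.260870.
d = −ln(1 − 0.260870) = −ln(0.739130) = 0.3023.

0.3023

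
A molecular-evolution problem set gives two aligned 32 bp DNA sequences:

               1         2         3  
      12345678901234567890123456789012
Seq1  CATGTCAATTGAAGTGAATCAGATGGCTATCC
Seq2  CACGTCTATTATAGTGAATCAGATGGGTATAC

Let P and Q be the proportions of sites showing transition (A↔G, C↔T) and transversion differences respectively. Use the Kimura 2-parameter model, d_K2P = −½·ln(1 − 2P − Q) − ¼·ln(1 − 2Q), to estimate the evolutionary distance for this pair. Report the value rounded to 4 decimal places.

Mismatches occur at site 3 (T→C, transition), site 7 (A→T, transversion), site 11 (G→A, transition), site 12 (A→T, transversion), site 27 (C→G, transversion), site 31 (C→A, transversion).
Of the 6 differences, 2 transitions and 4 transversions over 32 sites: P = 2/32 = 0.062500, Q = 4/32 = 0.125000.
d = −0.5·ln(0.750000) − 0.25·ln(0.750000) = −0.5·(-0.287682) − 0.25·(-0.287682) = 0.2158.

0.2158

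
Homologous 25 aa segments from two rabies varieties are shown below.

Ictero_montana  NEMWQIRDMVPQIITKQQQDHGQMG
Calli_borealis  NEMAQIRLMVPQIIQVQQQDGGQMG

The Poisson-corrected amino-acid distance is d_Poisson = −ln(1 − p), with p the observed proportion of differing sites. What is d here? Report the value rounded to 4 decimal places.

0.2231

The sequences differ at positions 4 (W/A), 8 (D/L), 15 (T/Q), 16 (K/V), 21 (H/G).
p = 5/25 = 0.200000.
d = −ln(1 − 0.200000) = −ln(0.800000) = 0.2231.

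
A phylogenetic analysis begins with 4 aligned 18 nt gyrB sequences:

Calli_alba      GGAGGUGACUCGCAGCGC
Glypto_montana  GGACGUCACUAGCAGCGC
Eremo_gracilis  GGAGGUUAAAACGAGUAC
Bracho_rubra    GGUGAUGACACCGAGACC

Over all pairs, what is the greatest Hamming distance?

10

Pairwise Hamming distances:
  Calli_alba vs Glypto_montana: 3
  Calli_alba vs Eremo_gracilis: 8
  Calli_alba vs Bracho_rubra: 7
  Glypto_montana vs Eremo_gracilis: 8
  Glypto_montana vs Bracho_rubra: 10
  Eremo_gracilis vs Bracho_rubra: 7
The largest is 10, between Glypto_montana and Bracho_rubra.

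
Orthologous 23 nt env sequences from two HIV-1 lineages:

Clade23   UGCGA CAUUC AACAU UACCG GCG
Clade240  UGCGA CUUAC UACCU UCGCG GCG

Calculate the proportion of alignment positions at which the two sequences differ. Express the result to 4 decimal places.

Mismatches occur at site 7 (A→U), site 9 (U→A), site 11 (A→U), site 14 (A→C), site 17 (A→C), site 18 (C→G).
There are 6 differences over 23 sites, so p = 6/23 = 0.2609.

0.2609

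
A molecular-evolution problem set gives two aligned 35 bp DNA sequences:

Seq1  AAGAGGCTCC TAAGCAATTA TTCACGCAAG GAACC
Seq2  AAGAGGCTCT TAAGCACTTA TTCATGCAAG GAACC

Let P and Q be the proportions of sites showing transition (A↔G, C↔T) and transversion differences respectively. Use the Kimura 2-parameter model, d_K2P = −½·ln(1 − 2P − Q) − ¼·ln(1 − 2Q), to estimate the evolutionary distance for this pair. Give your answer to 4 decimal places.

Mismatches occur at site 10 (C/T, transition), site 17 (A/C, transversion), site 25 (C/T, transition).
Of the 3 differences, 2 transitions and 1 transversion over 35 sites: P = 2/35 = 0.057143, Q = 1/35 = 0.028571.
d = −0.5·ln(0.857143) − 0.25·ln(0.942858) = −0.5·(-0.154151) − 0.25·(-0.058840) = 0.0918.

0.0918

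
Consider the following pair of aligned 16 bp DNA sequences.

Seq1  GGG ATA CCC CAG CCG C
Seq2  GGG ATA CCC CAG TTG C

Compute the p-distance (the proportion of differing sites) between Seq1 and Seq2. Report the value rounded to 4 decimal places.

Differing sites — 13:C/T; 14:C/T.
There are 2 differences over 16 sites, so p = 2/16 = 0.1250.

0.1250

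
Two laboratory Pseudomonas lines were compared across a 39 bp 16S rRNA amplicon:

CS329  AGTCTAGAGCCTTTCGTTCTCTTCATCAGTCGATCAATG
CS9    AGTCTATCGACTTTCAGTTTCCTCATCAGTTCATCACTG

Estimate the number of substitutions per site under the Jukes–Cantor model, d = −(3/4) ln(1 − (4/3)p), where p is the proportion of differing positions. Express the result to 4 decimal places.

The sequences differ at positions 7 (G/T), 8 (A/C), 10 (C/A), 16 (G/A), 17 (T/G), 19 (C/T), 22 (T/C), 31 (C/T), 32 (G/C), 37 (A/C).
p = 10/39 = 0.256410.
d = −0.75 · ln(1 − (4/3)·0.256410) = −0.75 · ln(0.658120) = −0.75 · (-0.418368) = 0.3138.

0.3138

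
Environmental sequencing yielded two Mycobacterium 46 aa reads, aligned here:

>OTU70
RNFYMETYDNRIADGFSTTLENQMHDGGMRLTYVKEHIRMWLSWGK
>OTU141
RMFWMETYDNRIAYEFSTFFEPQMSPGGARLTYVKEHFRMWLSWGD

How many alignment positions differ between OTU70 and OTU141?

Differing sites — 2:N/M; 4:Y/W; 14:D/Y; 15:G/E; 19:T/F; 20:L/F; 22:N/P; 25:H/S; 26:D/P; 29:M/A; 38:I/F; 46:K/D.
That gives 12 mismatches out of 46 aligned sites, so the Hamming distance is 12.

12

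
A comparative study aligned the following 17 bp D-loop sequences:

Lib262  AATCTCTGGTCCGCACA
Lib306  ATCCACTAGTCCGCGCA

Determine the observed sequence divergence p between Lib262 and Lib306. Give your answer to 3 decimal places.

The sequences differ at positions 2 (A/T), 3 (T/C), 5 (T/A), 8 (G/A), 15 (A/G).
There are 5 differences over 17 sites, so p = 5/17 = 0.294.

0.294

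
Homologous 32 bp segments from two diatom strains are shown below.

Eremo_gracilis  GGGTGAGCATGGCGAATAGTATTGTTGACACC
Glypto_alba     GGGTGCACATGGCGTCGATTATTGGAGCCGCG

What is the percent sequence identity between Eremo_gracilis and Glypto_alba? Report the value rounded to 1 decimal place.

Mismatches occur at site 6 (A↔C), site 7 (G↔A), site 15 (A↔T), site 16 (A↔C), site 17 (T↔G), site 19 (G↔T), site 25 (T↔G), site 26 (T↔A), site 28 (A↔C), site 30 (A↔G), site 32 (C↔G).
21 of the 32 sites match, so the percent identity is 21/32 × 100 = 65.6%.

65.6%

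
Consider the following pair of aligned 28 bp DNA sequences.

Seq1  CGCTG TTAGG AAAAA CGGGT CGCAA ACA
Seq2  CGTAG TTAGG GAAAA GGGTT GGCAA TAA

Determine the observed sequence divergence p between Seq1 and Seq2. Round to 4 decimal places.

0.2857

Differing sites — 3:C/T; 4:T/A; 11:A/G; 16:C/G; 19:G/T; 21:C/G; 26:A/T; 27:C/A.
There are 8 differences over 28 sites, so p = 8/28 = 0.2857.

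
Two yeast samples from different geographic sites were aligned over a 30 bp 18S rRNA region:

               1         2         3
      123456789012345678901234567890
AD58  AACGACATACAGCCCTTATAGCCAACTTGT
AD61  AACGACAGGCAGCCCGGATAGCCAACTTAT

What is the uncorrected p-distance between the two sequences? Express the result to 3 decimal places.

The sequences differ at positions 8 (T/G), 9 (A/G), 16 (T/G), 17 (T/G), 29 (G/A).
There are 5 differences over 30 sites, so p = 5/30 = 0.167.

0.167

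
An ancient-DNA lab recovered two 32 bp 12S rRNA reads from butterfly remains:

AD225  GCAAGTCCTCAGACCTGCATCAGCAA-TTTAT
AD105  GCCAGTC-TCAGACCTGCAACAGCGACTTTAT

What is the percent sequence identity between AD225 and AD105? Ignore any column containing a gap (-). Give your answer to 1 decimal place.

90.0%

Excluding the 2 gap columns leaves 30 comparable sites.
The sequences differ at positions 3 (A/C), 20 (T/A), 25 (A/G).
27 of the 30 comparable sites match, so the percent identity is 27/30 × 100 = 90.0%.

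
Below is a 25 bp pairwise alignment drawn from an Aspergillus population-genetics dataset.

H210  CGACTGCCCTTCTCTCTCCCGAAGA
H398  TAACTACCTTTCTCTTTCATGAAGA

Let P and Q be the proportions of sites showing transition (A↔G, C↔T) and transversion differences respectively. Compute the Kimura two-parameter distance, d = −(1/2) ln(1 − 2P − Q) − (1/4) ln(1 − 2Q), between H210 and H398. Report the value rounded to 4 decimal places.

Differing sites — 1:C/T (Ti); 2:G/A (Ti); 6:G/A (Ti); 9:C/T (Ti); 16:C/T (Ti); 19:C/A (Tv); 20:C/T (Ti).
Of the 7 differences, 6 transitions and 1 transversion over 25 sites: P = 6/25 = 0.240000, Q = 1/25 = 0.040000.
d = −0.5·ln(0.480000) − 0.25·ln(0.920000) = −0.5·(-0.733969) − 0.25·(-0.083382) = 0.3878.

0.3878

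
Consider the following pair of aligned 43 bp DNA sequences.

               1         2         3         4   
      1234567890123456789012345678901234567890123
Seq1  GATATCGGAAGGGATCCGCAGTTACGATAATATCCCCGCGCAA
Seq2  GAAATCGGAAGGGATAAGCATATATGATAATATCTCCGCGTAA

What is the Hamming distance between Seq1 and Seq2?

8

Differing sites — 3:T/A; 16:C/A; 17:C/A; 21:G/T; 22:T/A; 25:C/T; 35:C/T; 41:C/T.
That gives 8 mismatches out of 43 aligned sites, so the Hamming distance is 8.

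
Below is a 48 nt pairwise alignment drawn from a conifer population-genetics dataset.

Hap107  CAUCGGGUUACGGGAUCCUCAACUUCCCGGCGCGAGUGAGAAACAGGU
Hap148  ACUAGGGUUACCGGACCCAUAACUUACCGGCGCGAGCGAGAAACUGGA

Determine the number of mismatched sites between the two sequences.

11

Mismatches occur at site 1 (C→A), site 2 (A→C), site 4 (C→A), site 12 (G→C), site 16 (U→C), site 19 (U→A), site 20 (C→U), site 26 (C→A), site 37 (U→C), site 45 (A→U), site 48 (U→A).
That gives 11 mismatches out of 48 aligned sites, so the Hamming distance is 11.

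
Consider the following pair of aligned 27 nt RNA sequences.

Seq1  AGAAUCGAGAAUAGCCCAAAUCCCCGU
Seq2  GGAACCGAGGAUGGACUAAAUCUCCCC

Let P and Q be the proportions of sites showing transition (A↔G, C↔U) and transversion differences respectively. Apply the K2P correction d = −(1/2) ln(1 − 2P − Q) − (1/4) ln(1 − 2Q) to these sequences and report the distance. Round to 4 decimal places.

0.4891

Mismatches occur at site 1 (A↔G, transition), site 5 (U↔C, transition), site 10 (A↔G, transition), site 13 (A↔G, transition), site 15 (C↔A, transversion), site 17 (C↔U, transition), site 23 (C↔U, transition), site 26 (G↔C, transversion), site 27 (U↔C, transition).
Of the 9 differences, 7 transitions and 2 transversions over 27 sites: P = 7/27 = 0.259259, Q = 2/27 = 0.074074.
d = −0.5·ln(0.407408) − 0.25·ln(0.851852) = −0.5·(-0.897940) − 0.25·(-0.160342) = 0.4891.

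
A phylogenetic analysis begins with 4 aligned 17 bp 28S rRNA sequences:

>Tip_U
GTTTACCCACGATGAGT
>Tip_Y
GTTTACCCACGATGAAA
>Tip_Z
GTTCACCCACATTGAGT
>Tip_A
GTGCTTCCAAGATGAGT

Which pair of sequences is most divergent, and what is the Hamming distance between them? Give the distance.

7

Pairwise Hamming distances:
  Tip_U vs Tip_Y: 2
  Tip_U vs Tip_Z: 3
  Tip_U vs Tip_A: 5
  Tip_Y vs Tip_Z: 5
  Tip_Y vs Tip_A: 7
  Tip_Z vs Tip_A: 6
The largest is 7, between Tip_Y and Tip_A.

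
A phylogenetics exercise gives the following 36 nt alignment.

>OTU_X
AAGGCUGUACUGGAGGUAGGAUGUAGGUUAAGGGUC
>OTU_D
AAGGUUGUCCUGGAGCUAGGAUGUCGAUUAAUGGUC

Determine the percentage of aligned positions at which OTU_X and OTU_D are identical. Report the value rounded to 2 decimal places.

83.33%

Mismatches occur at site 5 (C/U), site 9 (A/C), site 16 (G/C), site 25 (A/C), site 27 (G/A), site 32 (G/U).
30 of the 36 sites match, so the percent identity is 30/36 × 100 = 83.33%.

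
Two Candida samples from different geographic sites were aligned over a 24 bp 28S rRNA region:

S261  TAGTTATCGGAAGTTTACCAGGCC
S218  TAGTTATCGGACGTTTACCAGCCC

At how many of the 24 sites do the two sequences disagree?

2

Differing sites — 12:A/C; 22:G/C.
That gives 2 mismatches out of 24 aligned sites, so the Hamming distance is 2.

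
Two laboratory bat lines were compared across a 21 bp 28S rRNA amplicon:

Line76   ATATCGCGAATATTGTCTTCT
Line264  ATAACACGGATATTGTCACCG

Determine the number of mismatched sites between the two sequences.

6

The sequences differ at positions 4 (T/A), 6 (G/A), 9 (A/G), 18 (T/A), 19 (T/C), 21 (T/G).
That gives 6 mismatches out of 21 aligned sites, so the Hamming distance is 6.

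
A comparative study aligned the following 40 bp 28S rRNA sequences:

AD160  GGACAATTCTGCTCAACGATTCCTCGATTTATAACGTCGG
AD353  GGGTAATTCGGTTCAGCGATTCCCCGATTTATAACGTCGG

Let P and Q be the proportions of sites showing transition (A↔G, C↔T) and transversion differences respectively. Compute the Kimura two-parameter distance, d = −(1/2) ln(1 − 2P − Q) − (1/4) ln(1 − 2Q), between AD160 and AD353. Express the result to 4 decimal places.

The sequences differ at positions 3 (A/G, transition), 4 (C/T, transition), 10 (T/G, transversion), 12 (C/T, transition), 16 (A/G, transition), 24 (T/C, transition).
Of the 6 differences, 5 transitions and 1 transversion over 40 sites: P = 5/40 = 0.125000, Q = 1/40 = 0.025000.
d = −0.5·ln(0.725000) − 0.25·ln(0.950000) = −0.5·(-0.321584) − 0.25·(-0.051293) = 0.1736.

0.1736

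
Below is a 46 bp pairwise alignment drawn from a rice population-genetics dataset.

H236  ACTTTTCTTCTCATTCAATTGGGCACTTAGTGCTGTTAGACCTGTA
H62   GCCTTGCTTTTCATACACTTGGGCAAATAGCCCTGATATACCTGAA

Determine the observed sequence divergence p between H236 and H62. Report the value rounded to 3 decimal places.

0.283

Mismatches occur at site 1 (A→G), site 3 (T→C), site 6 (T→G), site 10 (C→T), site 15 (T→A), site 18 (A→C), site 26 (C→A), site 27 (T→A), site 31 (T→C), site 32 (G→C), site 36 (T→A), site 39 (G→T), site 45 (T→A).
There are 13 differences over 46 sites, so p = 13/46 = 0.283.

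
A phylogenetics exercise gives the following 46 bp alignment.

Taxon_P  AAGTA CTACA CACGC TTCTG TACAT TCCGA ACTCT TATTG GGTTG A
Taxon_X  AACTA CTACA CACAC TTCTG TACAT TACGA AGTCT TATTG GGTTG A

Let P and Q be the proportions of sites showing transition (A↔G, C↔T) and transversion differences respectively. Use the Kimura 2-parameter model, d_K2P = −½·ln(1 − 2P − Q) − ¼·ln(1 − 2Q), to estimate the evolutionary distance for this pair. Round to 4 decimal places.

Mismatches occur at site 3 (G↔C, transversion), site 14 (G↔A, transition), site 27 (C↔A, transversion), site 32 (C↔G, transversion).
Of the 4 differences, 1 transition and 3 transversions over 46 sites: P = 1/46 = 0.021739, Q = 3/46 = 0.065217.
d = −0.5·ln(0.891305) − 0.25·ln(0.869566) = −0.5·(-0.115069) − 0.25·(-0.139761) = 0.0925.

0.0925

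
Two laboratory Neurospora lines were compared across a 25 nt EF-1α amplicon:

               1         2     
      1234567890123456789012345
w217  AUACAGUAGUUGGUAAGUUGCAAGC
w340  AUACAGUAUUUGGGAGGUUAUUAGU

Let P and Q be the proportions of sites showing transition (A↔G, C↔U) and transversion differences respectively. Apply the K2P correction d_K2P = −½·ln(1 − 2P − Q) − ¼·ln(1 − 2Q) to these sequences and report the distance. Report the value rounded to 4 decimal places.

Mismatches occur at site 9 (G/U, transversion), site 14 (U/G, transversion), site 16 (A/G, transition), site 20 (G/A, transition), site 21 (C/U, transition), site 22 (A/U, transversion), site 25 (C/U, transition).
Of the 7 differences, 4 transitions and 3 transversions over 25 sites: P = 4/25 = 0.160000, Q = 3/25 = 0.120000.
d = −0.5·ln(0.560000) − 0.25·ln(0.760000) = −0.5·(-0.579818) − 0.25·(-0.274437) = 0.3585.

0.3585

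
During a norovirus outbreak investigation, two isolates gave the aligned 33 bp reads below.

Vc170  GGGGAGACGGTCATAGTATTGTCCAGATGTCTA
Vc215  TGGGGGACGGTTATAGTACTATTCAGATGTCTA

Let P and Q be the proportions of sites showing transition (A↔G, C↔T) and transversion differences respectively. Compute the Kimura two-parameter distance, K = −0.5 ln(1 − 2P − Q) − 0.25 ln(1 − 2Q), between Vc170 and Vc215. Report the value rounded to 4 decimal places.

0.2184

Differing sites — 1:G/T (Tv); 5:A/G (Ti); 12:C/T (Ti); 19:T/C (Ti); 21:G/A (Ti); 23:C/T (Ti).
Of the 6 differences, 5 transitions and 1 transversion over 33 sites: P = 5/33 = 0.151515, Q = 1/33 = 0.030303.
d = −0.5·ln(0.666667) − 0.25·ln(0.939394) = −0.5·(-0.405465) − 0.25·(-0.062520) = 0.2184.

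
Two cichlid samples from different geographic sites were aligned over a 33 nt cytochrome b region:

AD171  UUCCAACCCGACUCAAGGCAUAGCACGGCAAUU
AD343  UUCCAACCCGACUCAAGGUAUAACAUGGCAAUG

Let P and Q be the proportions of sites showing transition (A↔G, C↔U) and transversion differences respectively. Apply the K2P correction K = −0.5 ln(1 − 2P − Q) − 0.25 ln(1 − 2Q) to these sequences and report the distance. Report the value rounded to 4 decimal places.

Differing sites — 19:C/U (Ti); 23:G/A (Ti); 26:C/U (Ti); 33:U/G (Tv).
Of the 4 differences, 3 transitions and 1 transversion over 33 sites: P = 3/33 = 0.090909, Q = 1/33 = 0.030303.
d = −0.5·ln(0.787879) − 0.25·ln(0.939394) = −0.5·(-0.238411) − 0.25·(-0.062520) = 0.1348.

0.1348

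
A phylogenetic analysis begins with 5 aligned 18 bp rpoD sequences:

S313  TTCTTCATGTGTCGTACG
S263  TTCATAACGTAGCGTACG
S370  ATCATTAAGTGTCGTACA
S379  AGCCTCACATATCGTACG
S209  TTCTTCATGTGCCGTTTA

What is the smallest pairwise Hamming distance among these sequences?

4

Pairwise Hamming distances:
  S313 vs S263: 5
  S313 vs S370: 5
  S313 vs S379: 6
  S313 vs S209: 4
  S263 vs S370: 6
  S263 vs S379: 6
  S263 vs S209: 8
  S370 vs S379: 7
  S370 vs S209: 7
  S379 vs S209: 10
The smallest is 4, between S313 and S209.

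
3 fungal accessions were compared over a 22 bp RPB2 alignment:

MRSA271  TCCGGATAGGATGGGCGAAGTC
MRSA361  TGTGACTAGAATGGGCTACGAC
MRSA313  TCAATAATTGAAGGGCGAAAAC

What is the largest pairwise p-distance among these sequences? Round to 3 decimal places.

0.591

Pairwise Hamming distances:
  MRSA271 vs MRSA361: 8
  MRSA271 vs MRSA313: 9
  MRSA361 vs MRSA313: 13
The largest is 13 mismatches, between MRSA361 and MRSA313; p = 13/22 = 0.591.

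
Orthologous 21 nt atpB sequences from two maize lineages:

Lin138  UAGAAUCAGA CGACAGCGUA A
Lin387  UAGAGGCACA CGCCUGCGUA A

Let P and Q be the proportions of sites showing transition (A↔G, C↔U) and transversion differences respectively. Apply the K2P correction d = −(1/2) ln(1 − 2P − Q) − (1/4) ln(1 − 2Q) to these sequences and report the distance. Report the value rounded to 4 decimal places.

Mismatches occur at site 5 (A→G, transition), site 6 (U→G, transversion), site 9 (G→C, transversion), site 13 (A→C, transversion), site 15 (A→U, transversion).
Of the 5 differences, 1 transition and 4 transversions over 21 sites: P = 1/21 = 0.047619, Q = 4/21 = 0.190476.
d = −0.5·ln(0.714286) − 0.25·ln(0.619048) = −0.5·(-0.336472) − 0.25·(-0.479572) = 0.2881.

0.2881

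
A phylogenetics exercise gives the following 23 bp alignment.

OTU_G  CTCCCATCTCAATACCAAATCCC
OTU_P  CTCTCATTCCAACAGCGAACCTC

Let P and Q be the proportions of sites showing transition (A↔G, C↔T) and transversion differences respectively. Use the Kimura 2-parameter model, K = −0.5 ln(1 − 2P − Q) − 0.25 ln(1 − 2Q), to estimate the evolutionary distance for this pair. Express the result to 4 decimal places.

0.5508

Mismatches occur at site 4 (C/T, transition), site 8 (C/T, transition), site 9 (T/C, transition), site 13 (T/C, transition), site 15 (C/G, transversion), site 17 (A/G, transition), site 20 (T/C, transition), site 22 (C/T, transition).
Of the 8 differences, 7 transitions and 1 transversion over 23 sites: P = 7/23 = 0.304348, Q = 1/23 = 0.043478.
d = −0.5·ln(0.347826) − 0.25·ln(0.913044) = −0.5·(-1.056053) − 0.25·(-0.090971) = 0.5508.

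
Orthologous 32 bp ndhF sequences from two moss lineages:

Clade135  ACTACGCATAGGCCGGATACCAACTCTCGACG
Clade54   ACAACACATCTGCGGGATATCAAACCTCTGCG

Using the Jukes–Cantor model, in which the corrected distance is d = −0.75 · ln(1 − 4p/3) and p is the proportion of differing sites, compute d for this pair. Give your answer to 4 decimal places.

Differing sites — 3:T/A; 6:G/A; 10:A/C; 11:G/T; 14:C/G; 20:C/T; 24:C/A; 25:T/C; 29:G/T; 30:A/G.
p = 10/32 = 0.312500.
d = −0.75 · ln(1 − (4/3)·0.312500) = −0.75 · ln(0.583333) = −0.75 · (-0.538997) = 0.4042.

0.4042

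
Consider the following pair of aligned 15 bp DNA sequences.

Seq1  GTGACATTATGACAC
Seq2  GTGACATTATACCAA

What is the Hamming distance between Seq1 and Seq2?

Differing sites — 11:G/A; 12:A/C; 15:C/A.
That gives 3 mismatches out of 15 aligned sites, so the Hamming distance is 3.

3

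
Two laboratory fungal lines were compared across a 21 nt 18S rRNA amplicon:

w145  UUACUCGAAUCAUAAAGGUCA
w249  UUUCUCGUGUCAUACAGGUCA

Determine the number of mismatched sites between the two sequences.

4

Differing sites — 3:A/U; 8:A/U; 9:A/G; 15:A/C.
That gives 4 mismatches out of 21 aligned sites, so the Hamming distance is 4.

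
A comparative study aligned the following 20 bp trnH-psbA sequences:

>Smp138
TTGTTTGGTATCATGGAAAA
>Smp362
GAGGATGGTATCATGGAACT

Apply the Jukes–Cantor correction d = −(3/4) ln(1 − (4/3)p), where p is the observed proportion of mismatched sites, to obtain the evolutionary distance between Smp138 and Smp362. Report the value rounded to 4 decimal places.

0.3831

Mismatches occur at site 1 (T/G), site 2 (T/A), site 4 (T/G), site 5 (T/A), site 19 (A/C), site 20 (A/T).
p = 6/20 = 0.300000.
d = −0.75 · ln(1 − (4/3)·0.300000) = −0.75 · ln(0.600000) = −0.75 · (-0.510826) = 0.3831.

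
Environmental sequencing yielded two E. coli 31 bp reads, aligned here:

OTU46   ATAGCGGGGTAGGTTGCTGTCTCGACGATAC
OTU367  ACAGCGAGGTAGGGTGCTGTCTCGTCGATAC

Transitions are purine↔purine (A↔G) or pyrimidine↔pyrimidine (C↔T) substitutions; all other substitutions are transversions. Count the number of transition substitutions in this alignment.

2

Mismatches occur at site 2 (T↔C, transition), site 7 (G↔A, transition), site 14 (T↔G, transversion), site 25 (A↔T, transversion).
Of the 4 differences, 2 transitions and 2 transversions, so the answer is 2.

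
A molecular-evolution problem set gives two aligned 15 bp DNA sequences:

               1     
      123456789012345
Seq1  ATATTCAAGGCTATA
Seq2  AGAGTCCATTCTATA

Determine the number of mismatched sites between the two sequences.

5

Mismatches occur at site 2 (T→G), site 4 (T→G), site 7 (A→C), site 9 (G→T), site 10 (G→T).
That gives 5 mismatches out of 15 aligned sites, so the Hamming distance is 5.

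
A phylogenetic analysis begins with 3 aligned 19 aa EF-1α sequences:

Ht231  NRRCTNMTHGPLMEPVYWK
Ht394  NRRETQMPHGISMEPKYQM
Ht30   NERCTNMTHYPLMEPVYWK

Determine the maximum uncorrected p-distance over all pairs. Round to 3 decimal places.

Pairwise Hamming distances:
  Ht231 vs Ht394: 8
  Ht231 vs Ht30: 2
  Ht394 vs Ht30: 10
The largest is 10 mismatches, between Ht394 and Ht30; p = 10/19 = 0.526.

0.526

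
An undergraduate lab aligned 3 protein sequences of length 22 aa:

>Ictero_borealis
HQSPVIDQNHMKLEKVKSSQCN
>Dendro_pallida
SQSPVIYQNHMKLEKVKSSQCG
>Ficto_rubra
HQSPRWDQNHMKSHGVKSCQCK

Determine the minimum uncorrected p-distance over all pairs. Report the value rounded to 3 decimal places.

0.136

Pairwise Hamming distances:
  Ictero_borealis vs Dendro_pallida: 3
  Ictero_borealis vs Ficto_rubra: 7
  Dendro_pallida vs Ficto_rubra: 9
The smallest is 3 mismatches, between Ictero_borealis and Dendro_pallida; p = 3/22 = 0.136.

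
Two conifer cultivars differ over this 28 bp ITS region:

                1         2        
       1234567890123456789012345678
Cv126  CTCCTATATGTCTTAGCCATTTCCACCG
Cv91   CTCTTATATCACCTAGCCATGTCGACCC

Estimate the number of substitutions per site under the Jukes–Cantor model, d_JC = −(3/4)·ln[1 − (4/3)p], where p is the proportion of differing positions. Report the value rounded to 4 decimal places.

The sequences differ at positions 4 (C/T), 10 (G/C), 11 (T/A), 13 (T/C), 21 (T/G), 24 (C/G), 28 (G/C).
p = 7/28 = 0.250000.
d = −0.75 · ln(1 − (4/3)·0.250000) = −0.75 · ln(0.666667) = −0.75 · (-0.405465) = 0.3041.

0.3041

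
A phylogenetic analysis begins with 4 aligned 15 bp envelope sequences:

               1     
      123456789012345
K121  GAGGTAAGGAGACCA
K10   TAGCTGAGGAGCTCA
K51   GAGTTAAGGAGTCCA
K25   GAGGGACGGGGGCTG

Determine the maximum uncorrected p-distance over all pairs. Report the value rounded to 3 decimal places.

0.667

Pairwise Hamming distances:
  K121 vs K10: 5
  K121 vs K51: 2
  K121 vs K25: 6
  K10 vs K51: 5
  K10 vs K25: 10
  K51 vs K25: 7
The largest is 10 mismatches, between K10 and K25; p = 10/15 = 0.667.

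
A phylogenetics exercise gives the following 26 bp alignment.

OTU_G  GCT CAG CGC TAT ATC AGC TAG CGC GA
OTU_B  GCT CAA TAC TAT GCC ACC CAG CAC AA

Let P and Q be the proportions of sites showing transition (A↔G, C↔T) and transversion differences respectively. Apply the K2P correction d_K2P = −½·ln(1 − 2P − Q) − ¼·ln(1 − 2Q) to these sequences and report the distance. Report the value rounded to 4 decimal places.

0.5504

Differing sites — 6:G/A (Ti); 7:C/T (Ti); 8:G/A (Ti); 13:A/G (Ti); 14:T/C (Ti); 17:G/C (Tv); 19:T/C (Ti); 23:G/A (Ti); 25:G/A (Ti).
Of the 9 differences, 8 transitions and 1 transversion over 26 sites: P = 8/26 = 0.307692, Q = 1/26 = 0.038462.
d = −0.5·ln(0.346154) − 0.25·ln(0.923076) = −0.5·(-1.060872) − 0.25·(-0.080044) = 0.5504.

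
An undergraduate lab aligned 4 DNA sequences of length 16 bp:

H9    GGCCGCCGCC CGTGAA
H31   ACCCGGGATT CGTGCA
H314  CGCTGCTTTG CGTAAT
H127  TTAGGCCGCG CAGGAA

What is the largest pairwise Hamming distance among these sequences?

Pairwise Hamming distances:
  H9 vs H31: 8
  H9 vs H314: 8
  H9 vs H127: 7
  H31 vs H314: 10
  H31 vs H127: 12
  H314 vs H127: 11
The largest is 12, between H31 and H127.

12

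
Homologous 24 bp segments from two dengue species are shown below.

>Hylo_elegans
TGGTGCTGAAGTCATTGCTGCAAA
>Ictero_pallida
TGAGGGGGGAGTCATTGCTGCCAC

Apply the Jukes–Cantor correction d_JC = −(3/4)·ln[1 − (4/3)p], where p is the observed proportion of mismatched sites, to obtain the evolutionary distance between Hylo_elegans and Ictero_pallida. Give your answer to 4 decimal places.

0.3694

Mismatches occur at site 3 (G↔A), site 4 (T↔G), site 6 (C↔G), site 7 (T↔G), site 9 (A↔G), site 22 (A↔C), site 24 (A↔C).
p = 7/24 = 0.291667.
d = −0.75 · ln(1 − (4/3)·0.291667) = −0.75 · ln(0.611111) = −0.75 · (-0.492477) = 0.3694.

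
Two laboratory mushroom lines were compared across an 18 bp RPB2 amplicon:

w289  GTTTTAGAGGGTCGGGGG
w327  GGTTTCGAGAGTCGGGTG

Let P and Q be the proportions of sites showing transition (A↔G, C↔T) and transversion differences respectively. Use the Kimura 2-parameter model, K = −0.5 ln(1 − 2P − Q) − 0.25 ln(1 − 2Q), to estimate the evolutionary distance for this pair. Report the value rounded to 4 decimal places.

Mismatches occur at site 2 (T/G, transversion), site 6 (A/C, transversion), site 10 (G/A, transition), site 17 (G/T, transversion).
Of the 4 differences, 1 transition and 3 transversions over 18 sites: P = 1/18 = 0.055556, Q = 3/18 = 0.166667.
d = −0.5·ln(0.722221) − 0.25·ln(0.666666) = −0.5·(-0.325424) − 0.25·(-0.405466) = 0.2641.

0.2641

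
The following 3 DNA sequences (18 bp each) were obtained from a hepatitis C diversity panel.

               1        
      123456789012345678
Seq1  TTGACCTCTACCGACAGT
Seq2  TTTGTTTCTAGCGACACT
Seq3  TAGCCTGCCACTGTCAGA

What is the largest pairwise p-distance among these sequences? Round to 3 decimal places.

0.611

Pairwise Hamming distances:
  Seq1 vs Seq2: 6
  Seq1 vs Seq3: 8
  Seq2 vs Seq3: 11
The largest is 11 mismatches, between Seq2 and Seq3; p = 11/18 = 0.611.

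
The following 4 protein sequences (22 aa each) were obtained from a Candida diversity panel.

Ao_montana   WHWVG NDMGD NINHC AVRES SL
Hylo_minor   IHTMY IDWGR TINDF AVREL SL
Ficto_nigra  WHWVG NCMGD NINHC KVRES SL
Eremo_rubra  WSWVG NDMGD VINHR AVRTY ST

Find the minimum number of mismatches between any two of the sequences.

Pairwise Hamming distances:
  Ao_montana vs Hylo_minor: 11
  Ao_montana vs Ficto_nigra: 2
  Ao_montana vs Eremo_rubra: 6
  Hylo_minor vs Ficto_nigra: 13
  Hylo_minor vs Eremo_rubra: 14
  Ficto_nigra vs Eremo_rubra: 8
The smallest is 2, between Ao_montana and Ficto_nigra.

2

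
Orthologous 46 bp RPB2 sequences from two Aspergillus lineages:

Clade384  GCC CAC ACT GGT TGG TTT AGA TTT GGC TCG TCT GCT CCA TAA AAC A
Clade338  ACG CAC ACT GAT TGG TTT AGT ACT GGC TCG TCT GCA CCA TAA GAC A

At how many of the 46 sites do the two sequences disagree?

The sequences differ at positions 1 (G/A), 3 (C/G), 11 (G/A), 21 (A/T), 22 (T/A), 23 (T/C), 36 (T/A), 43 (A/G).
That gives 8 mismatches out of 46 aligned sites, so the Hamming distance is 8.

8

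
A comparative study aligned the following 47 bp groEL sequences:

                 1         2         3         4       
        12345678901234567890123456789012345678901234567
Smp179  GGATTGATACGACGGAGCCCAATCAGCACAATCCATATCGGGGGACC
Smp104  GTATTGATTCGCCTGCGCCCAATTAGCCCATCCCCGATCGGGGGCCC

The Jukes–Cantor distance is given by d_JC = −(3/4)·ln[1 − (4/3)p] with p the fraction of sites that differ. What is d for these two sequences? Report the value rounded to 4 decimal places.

0.3121

The sequences differ at positions 2 (G/T), 9 (A/T), 12 (A/C), 14 (G/T), 16 (A/C), 24 (C/T), 28 (A/C), 31 (A/T), 32 (T/C), 35 (A/C), 36 (T/G), 45 (A/C).
p = 12/47 = 0.255319.
d = −0.75 · ln(1 − (4/3)·0.255319) = −0.75 · ln(0.659575) = −0.75 · (-0.416160) = 0.3121.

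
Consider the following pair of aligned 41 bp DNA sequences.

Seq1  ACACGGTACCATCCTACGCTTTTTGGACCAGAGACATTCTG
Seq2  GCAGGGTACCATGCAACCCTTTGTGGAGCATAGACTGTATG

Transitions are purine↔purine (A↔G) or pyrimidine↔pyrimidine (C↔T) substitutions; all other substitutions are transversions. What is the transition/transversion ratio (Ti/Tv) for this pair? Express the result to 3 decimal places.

0.100

Mismatches occur at site 1 (A→G, transition), site 4 (C→G, transversion), site 13 (C→G, transversion), site 15 (T→A, transversion), site 18 (G→C, transversion), site 23 (T→G, transversion), site 28 (C→G, transversion), site 31 (G→T, transversion), site 36 (A→T, transversion), site 37 (T→G, transversion), site 39 (C→A, transversion).
Of the 11 differences, 1 transition and 10 transversions, so Ti/Tv = 1/10 = 0.100.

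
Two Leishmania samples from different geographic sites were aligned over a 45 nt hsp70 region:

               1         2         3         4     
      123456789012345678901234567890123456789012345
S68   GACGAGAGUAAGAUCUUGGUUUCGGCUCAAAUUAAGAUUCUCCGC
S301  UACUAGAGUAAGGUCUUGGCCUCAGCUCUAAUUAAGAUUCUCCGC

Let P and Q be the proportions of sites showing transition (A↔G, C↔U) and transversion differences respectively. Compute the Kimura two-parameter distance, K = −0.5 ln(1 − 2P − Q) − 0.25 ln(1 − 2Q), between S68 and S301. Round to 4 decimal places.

0.1759

Differing sites — 1:G/U (Tv); 4:G/U (Tv); 13:A/G (Ti); 20:U/C (Ti); 21:U/C (Ti); 24:G/A (Ti); 29:A/U (Tv).
Of the 7 differences, 4 transitions and 3 transversions over 45 sites: P = 4/45 = 0.088889, Q = 3/45 = 0.066667.
d = −0.5·ln(0.755555) − 0.25·ln(0.866666) = −0.5·(-0.280303) − 0.25·(-0.143102) = 0.1759.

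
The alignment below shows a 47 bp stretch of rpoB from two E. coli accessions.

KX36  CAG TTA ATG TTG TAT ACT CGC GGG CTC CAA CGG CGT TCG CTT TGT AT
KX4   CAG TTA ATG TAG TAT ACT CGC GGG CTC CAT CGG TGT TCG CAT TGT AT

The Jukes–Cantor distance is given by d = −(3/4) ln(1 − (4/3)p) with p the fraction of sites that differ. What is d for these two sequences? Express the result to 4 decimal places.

The sequences differ at positions 11 (T/A), 30 (A/T), 34 (C/T), 41 (T/A).
p = 4/47 = 0.085106.
d = −0.75 · ln(1 − (4/3)·0.085106) = −0.75 · ln(0.886525) = −0.75 · (-0.120446) = 0.0903.

0.0903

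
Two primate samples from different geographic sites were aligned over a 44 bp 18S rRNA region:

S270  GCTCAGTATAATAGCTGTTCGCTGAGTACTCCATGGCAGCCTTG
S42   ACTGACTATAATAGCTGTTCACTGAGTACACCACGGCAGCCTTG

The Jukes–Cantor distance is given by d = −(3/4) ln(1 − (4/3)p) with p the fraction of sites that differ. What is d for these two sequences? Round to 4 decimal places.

The sequences differ at positions 1 (G/A), 4 (C/G), 6 (G/C), 21 (G/A), 30 (T/A), 34 (T/C).
p = 6/44 = 0.136364.
d = −0.75 · ln(1 − (4/3)·0.136364) = −0.75 · ln(0.818181) = −0.75 · (-0.200672) = 0.1505.

0.1505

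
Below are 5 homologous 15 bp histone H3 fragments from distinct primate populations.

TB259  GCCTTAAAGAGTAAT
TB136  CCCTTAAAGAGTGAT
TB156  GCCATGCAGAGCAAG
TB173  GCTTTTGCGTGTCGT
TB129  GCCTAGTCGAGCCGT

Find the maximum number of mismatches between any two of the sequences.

Pairwise Hamming distances:
  TB259 vs TB136: 2
  TB259 vs TB156: 5
  TB259 vs TB173: 7
  TB259 vs TB129: 7
  TB136 vs TB156: 7
  TB136 vs TB173: 8
  TB136 vs TB129: 8
  TB156 vs TB173: 10
  TB156 vs TB129: 7
  TB173 vs TB129: 6
The largest is 10, between TB156 and TB173.

10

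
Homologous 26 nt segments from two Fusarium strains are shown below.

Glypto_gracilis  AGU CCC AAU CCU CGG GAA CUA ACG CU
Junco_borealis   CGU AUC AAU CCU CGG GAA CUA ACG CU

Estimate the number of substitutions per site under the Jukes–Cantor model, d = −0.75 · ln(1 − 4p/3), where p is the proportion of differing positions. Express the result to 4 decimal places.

0.1253

Differing sites — 1:A/C; 4:C/A; 5:C/U.
p = 3/26 = 0.115385.
d = −0.75 · ln(1 − (4/3)·0.115385) = −0.75 · ln(0.846153) = −0.75 · (-0.167055) = 0.1253.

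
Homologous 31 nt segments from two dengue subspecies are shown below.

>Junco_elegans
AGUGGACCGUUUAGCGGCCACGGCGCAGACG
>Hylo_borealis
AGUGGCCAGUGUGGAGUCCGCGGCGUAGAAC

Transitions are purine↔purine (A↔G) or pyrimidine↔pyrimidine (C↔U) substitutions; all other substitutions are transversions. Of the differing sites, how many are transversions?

7

Differing sites — 6:A/C (Tv); 8:C/A (Tv); 11:U/G (Tv); 13:A/G (Ti); 15:C/A (Tv); 17:G/U (Tv); 20:A/G (Ti); 26:C/U (Ti); 30:C/A (Tv); 31:G/C (Tv).
Of the 10 differences, 3 transitions and 7 transversions, so the answer is 7.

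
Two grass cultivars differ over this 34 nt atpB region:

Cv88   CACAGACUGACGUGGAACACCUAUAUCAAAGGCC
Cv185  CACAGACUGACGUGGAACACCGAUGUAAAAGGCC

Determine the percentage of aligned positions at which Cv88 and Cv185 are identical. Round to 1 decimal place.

The sequences differ at positions 22 (U/G), 25 (A/G), 27 (C/A).
31 of the 34 sites match, so the percent identity is 31/34 × 100 = 91.2%.

91.2%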